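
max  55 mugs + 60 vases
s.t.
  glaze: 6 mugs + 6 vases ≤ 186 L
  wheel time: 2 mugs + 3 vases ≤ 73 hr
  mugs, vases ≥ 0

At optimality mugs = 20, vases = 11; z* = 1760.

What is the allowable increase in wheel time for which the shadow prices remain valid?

20

Binding constraints: glaze, wheel time. The basis is B = [[6,6],[2,3]] with det 6.
Per unit increase in wheel time, x* moves by d = (-1, 1).
The basis stays optimal until mugs reaches 0; allowable increase = 20 hr.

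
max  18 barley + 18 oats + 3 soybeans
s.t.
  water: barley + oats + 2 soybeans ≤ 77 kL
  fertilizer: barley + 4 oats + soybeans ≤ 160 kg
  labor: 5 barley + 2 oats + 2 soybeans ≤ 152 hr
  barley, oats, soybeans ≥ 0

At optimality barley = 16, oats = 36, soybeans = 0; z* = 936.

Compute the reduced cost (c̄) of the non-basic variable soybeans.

At the optimum: water uses 52 of 77 (slack = 25); fertilizer uses 160 of 160 (binding); labor uses 152 of 152 (binding).
By complementary slackness, y = 0 for the non-binding constraint.
Dual feasibility on the basic columns requires 1·y_fertilizer + 5·y_labor = 18, 4·y_fertilizer + 2·y_labor = 18.
→ y_fertilizer = 3 and y_labor = 3.
Reduced cost of soybeans: c₃ − yᵀa₃ = 3 − (3·1 + 3·2) = 3 − 9 = -6.

-6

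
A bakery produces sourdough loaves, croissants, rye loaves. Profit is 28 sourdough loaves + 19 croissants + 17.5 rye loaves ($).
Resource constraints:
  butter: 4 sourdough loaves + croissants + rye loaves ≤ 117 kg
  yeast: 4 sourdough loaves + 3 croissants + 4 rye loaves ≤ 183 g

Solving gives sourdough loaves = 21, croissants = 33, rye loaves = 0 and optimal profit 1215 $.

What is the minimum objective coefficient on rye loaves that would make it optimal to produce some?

Check each constraint at x*: butter 117/117 (tight); yeast 183/183 (tight).
From A_Bᵀ y = c: 4·y_butter + 4·y_yeast = 28; 1·y_butter + 3·y_yeast = 19.
Solving: y_butter = 1, y_yeast = 6.
rye loaves enters the basis when its profit ≥ yᵀa₃ = 1·1 + 6·4 = 25.

25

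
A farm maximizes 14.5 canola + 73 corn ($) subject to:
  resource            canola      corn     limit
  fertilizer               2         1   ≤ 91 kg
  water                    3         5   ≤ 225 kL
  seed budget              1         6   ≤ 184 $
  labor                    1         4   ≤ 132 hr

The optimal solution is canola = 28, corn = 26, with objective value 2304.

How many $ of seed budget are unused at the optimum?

0

seed budget used = 1·28 + 6·26 = 184; slack = 184 − 184 = 0.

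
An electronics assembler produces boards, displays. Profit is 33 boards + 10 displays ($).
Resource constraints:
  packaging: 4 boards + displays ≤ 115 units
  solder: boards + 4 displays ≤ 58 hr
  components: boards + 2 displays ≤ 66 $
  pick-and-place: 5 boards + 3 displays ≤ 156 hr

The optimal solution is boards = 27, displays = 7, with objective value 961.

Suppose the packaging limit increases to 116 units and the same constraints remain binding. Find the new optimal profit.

968

At the optimum: packaging uses 115 of 115 (binding); solder uses 55 of 58 (slack = 3); components uses 41 of 66 (slack = 25); pick-and-place uses 156 of 156 (binding).
Since solder, components are not tight, their duals are 0.
Dual feasibility on the basic columns requires 4·y_packaging + 5·y_pick-and-place = 33, 1·y_packaging + 3·y_pick-and-place = 10.
Solving: y_packaging = 7, y_pick-and-place = 1.
Δz = y_packaging·Δb = 7 × (1) = 7, so new z* = 961 + 7 = 968.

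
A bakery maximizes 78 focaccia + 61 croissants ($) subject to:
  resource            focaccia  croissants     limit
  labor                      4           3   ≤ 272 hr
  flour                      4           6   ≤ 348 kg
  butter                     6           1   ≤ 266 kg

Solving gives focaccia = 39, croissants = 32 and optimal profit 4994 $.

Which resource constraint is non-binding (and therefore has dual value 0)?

labor

labor: 252/272 (slack 20)
flour: 348/348 (binding)
butter: 266/266 (binding)
By complementary slackness, a constraint with positive slack has shadow price 0 → labor.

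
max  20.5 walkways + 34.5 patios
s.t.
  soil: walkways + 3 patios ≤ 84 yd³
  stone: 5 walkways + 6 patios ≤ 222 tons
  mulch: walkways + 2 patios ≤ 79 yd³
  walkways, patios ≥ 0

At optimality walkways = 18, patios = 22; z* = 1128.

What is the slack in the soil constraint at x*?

0

soil used = 1·18 + 3·22 = 84; slack = 84 − 84 = 0.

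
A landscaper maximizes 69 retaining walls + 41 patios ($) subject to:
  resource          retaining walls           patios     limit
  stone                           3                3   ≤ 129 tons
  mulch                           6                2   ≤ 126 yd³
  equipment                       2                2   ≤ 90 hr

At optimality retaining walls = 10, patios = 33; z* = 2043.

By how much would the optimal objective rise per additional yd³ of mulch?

7

Check each constraint at x*: stone 129/129 (tight); mulch 126/126 (tight); equipment 86/90 (slack 4).
Since equipment is not tight, its dual is 0.
Dual feasibility on the basic columns requires 3·y_stone + 6·y_mulch = 69, 3·y_stone + 2·y_mulch = 41.
→ y_stone = 9 and y_mulch = 7.
Shadow price of mulch = 7.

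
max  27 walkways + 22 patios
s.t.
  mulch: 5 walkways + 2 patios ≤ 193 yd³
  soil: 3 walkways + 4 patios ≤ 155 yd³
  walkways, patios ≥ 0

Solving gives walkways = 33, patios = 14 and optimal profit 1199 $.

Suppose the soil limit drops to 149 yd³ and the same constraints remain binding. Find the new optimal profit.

Both mulch and soil are binding at x*.
The binding rows give the dual system: 5·y_mulch + 3·y_soil = 27 and 2·y_mulch + 4·y_soil = 22.
→ y_mulch = 3 and y_soil = 4.
Δz = y_soil·Δb = 4 × (-6) = -24, so new z* = 1199 − 24 = 1175.

1175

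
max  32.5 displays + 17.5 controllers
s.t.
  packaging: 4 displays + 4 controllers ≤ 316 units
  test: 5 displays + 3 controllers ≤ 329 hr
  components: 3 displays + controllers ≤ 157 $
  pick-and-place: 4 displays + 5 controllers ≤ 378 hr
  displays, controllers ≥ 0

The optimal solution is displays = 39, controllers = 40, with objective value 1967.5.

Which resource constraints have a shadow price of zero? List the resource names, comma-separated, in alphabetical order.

pick-and-place, test

packaging: 316/316 (binding)
test: 315/329 (slack 14)
components: 157/157 (binding)
pick-and-place: 356/378 (slack 22)
By complementary slackness, a constraint with positive slack has shadow price 0 → pick-and-place, test.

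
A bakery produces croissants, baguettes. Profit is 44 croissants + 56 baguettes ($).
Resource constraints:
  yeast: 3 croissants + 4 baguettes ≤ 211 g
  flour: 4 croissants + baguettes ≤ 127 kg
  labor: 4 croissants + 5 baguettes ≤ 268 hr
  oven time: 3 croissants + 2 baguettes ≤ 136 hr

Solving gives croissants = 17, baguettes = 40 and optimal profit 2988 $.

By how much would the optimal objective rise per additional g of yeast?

At the optimum: yeast uses 211 of 211 (binding); flour uses 108 of 127 (slack = 19); labor uses 268 of 268 (binding); oven time uses 131 of 136 (slack = 5).
Slack constraints have shadow price 0 (complementary slackness).
Dual feasibility on the basic columns requires 3·y_yeast + 4·y_labor = 44, 4·y_yeast + 5·y_labor = 56.
Solving: y_yeast = 4, y_labor = 8.
Shadow price of yeast = 4.

4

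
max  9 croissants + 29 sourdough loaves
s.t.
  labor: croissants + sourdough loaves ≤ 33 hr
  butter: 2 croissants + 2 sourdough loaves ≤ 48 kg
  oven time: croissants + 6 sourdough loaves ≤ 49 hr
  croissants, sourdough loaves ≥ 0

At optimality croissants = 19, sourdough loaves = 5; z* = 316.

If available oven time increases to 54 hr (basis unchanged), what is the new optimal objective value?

Binding: butter and oven time. Non-binding: labor (9 unused).
Slack constraints have shadow price 0 (complementary slackness).
From A_Bᵀ y = c: 2·y_butter + 1·y_oven time = 9; 2·y_butter + 6·y_oven time = 29.
→ y_butter = 2.5 and y_oven time = 4.
Δz = y_oven time·Δb = 4 × (5) = 20, so new z* = 316 + 20 = 336.

336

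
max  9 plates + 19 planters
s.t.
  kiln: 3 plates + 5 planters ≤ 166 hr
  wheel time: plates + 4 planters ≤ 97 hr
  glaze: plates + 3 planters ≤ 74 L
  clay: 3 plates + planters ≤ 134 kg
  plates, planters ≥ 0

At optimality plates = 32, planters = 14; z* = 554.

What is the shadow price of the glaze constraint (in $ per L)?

Binding: kiln and glaze. Non-binding: wheel time (9 unused), clay (24 unused).
Since wheel time, clay are not tight, their duals are 0.
The binding rows give the dual system: 3·y_kiln + 1·y_glaze = 9 and 5·y_kiln + 3·y_glaze = 19.
Solving: y_kiln = 2, y_glaze = 3.
Shadow price of glaze = 3.

3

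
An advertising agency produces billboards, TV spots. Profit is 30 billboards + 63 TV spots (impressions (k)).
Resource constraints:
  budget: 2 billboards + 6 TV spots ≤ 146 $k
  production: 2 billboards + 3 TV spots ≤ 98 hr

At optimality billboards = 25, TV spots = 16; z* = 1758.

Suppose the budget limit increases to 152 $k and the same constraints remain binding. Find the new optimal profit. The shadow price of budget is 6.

1794

Δb = 6, so new z* = 1758 + (6)·(6) = 1758 + 36 = 1794.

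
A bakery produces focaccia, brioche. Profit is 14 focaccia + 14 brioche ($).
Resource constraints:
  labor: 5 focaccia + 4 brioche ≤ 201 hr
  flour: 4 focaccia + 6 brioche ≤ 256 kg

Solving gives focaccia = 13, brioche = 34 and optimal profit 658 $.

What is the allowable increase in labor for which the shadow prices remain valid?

119

Binding constraints: labor, flour. The basis is B = [[5,4],[4,6]] with det 14.
Per unit increase in labor, x* moves by d = (0.4286, -0.2857).
The basis stays optimal until brioche reaches 0; allowable increase = 119 hr.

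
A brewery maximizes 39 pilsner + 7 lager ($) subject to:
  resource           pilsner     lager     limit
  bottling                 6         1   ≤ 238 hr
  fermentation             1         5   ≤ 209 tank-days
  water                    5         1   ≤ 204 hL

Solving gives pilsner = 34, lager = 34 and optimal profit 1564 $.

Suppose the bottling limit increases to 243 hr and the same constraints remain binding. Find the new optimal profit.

1584

At the optimum: bottling uses 238 of 238 (binding); fermentation uses 204 of 209 (slack = 5); water uses 204 of 204 (binding).
Since fermentation is not tight, its dual is 0.
Dual feasibility on the basic columns requires 6·y_bottling + 5·y_water = 39, 1·y_bottling + 1·y_water = 7.
Solving: y_bottling = 4, y_water = 3.
Δz = y_bottling·Δb = 4 × (5) = 20, so new z* = 1564 + 20 = 1584.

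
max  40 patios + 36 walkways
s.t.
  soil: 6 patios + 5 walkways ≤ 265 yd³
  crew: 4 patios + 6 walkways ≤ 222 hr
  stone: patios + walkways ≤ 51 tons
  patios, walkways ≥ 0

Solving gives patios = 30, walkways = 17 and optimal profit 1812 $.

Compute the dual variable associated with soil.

6

Check each constraint at x*: soil 265/265 (tight); crew 222/222 (tight); stone 47/51 (slack 4).
Since stone is not tight, its dual is 0.
Dual feasibility on the basic columns requires 6·y_soil + 4·y_crew = 40, 5·y_soil + 6·y_crew = 36.
Solving: y_soil = 6, y_crew = 1.
Shadow price of soil = 6.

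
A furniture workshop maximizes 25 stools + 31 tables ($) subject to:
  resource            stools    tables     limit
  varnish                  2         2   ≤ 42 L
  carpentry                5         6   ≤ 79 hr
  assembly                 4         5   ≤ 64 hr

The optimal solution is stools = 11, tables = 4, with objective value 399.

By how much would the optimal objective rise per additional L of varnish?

Check each constraint at x*: varnish 30/42 (slack 12); carpentry 79/79 (tight); assembly 64/64 (tight).
By complementary slackness, y = 0 for the non-binding constraint.
From A_Bᵀ y = c: 5·y_carpentry + 4·y_assembly = 25; 6·y_carpentry + 5·y_assembly = 31.
Solving: y_carpentry = 1, y_assembly = 5.
Shadow price of varnish = 0.

0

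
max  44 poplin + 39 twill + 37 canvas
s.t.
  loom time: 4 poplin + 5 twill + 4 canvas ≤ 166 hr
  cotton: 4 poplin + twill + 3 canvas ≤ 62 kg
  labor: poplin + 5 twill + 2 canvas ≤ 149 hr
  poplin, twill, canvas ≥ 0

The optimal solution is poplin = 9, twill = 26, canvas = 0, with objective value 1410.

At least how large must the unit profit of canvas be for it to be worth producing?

Check each constraint at x*: loom time 166/166 (tight); cotton 62/62 (tight); labor 139/149 (slack 10).
Since labor is not tight, its dual is 0.
Dual feasibility on the basic columns requires 4·y_loom time + 4·y_cotton = 44, 5·y_loom time + 1·y_cotton = 39.
Solving: y_loom time = 7, y_cotton = 4.
canvas enters the basis when its profit ≥ yᵀa₃ = 7·4 + 4·3 = 40.

40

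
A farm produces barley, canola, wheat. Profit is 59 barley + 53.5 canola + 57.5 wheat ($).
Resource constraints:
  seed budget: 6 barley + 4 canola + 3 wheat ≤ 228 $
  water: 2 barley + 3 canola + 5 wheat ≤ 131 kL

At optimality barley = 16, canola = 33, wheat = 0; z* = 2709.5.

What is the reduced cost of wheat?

At the optimum: seed budget uses 228 of 228 (binding); water uses 131 of 131 (binding).
Dual feasibility on the basic columns requires 6·y_seed budget + 2·y_water = 59, 4·y_seed budget + 3·y_water = 53.5.
Solving: y_seed budget = 7, y_water = 8.5.
Reduced cost of wheat: c₃ − yᵀa₃ = 57.5 − (7·3 + 8.5·5) = 57.5 − 63.5 = -6.

-6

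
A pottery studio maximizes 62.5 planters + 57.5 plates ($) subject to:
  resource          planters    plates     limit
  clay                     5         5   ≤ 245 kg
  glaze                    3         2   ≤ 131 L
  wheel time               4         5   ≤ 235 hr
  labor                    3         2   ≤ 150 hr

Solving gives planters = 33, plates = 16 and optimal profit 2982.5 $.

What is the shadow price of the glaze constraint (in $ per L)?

At the optimum: clay uses 245 of 245 (binding); glaze uses 131 of 131 (binding); wheel time uses 212 of 235 (slack = 23); labor uses 131 of 150 (slack = 19).
Slack constraints have shadow price 0 (complementary slackness).
The binding rows give the dual system: 5·y_clay + 3·y_glaze = 62.5 and 5·y_clay + 2·y_glaze = 57.5.
Solving: y_clay = 9.5, y_glaze = 5.
Shadow price of glaze = 5.

5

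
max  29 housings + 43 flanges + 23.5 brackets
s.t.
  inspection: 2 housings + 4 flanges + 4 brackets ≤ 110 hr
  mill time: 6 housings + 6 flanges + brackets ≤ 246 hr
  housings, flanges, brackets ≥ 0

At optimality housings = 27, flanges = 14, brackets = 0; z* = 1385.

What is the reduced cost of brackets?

Check each constraint at x*: inspection 110/110 (tight); mill time 246/246 (tight).
From A_Bᵀ y = c: 2·y_inspection + 6·y_mill time = 29; 4·y_inspection + 6·y_mill time = 43.
Solving: y_inspection = 7, y_mill time = 2.5.
Reduced cost of brackets: c₃ − yᵀa₃ = 23.5 − (7·4 + 2.5·1) = 23.5 − 30.5 = -7.

-7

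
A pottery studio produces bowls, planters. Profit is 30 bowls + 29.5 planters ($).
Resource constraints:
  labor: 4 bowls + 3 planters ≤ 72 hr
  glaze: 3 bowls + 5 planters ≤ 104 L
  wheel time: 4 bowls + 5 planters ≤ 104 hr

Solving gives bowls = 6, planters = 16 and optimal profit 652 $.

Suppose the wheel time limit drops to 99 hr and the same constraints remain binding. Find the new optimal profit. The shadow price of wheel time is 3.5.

634.5

Δb = -5, so new z* = 652 + (3.5)·(-5) = 652 − 17.5 = 634.5.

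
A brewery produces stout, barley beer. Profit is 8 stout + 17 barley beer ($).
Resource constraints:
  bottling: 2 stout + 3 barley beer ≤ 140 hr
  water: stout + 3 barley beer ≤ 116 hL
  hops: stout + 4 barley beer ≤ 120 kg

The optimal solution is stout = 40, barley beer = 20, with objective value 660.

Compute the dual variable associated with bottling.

3

At the optimum: bottling uses 140 of 140 (binding); water uses 100 of 116 (slack = 16); hops uses 120 of 120 (binding).
By complementary slackness, y = 0 for the non-binding constraint.
Dual feasibility on the basic columns requires 2·y_bottling + 1·y_hops = 8, 3·y_bottling + 4·y_hops = 17.
Solving: y_bottling = 3, y_hops = 2.
Shadow price of bottling = 3.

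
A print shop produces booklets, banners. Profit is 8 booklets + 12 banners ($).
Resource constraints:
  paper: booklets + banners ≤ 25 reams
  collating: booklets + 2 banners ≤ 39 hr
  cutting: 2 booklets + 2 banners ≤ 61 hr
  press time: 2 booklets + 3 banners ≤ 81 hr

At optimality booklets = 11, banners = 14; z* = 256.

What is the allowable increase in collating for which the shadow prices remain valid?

Binding constraints: paper, collating. The basis is B = [[1,1],[1,2]] with det 1.
Per unit increase in collating, x* moves by d = (-1, 1).
The basis stays optimal until booklets reaches 0; allowable increase = 11 hr.

11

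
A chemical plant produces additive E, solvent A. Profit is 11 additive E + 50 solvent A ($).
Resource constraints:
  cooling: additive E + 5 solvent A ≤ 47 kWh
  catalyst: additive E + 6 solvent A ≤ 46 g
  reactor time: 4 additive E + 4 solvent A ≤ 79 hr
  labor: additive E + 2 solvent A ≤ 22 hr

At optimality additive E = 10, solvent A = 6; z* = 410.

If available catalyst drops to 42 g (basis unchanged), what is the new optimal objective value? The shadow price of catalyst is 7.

382

Δb = -4, so new z* = 410 + (7)·(-4) = 410 − 28 = 382.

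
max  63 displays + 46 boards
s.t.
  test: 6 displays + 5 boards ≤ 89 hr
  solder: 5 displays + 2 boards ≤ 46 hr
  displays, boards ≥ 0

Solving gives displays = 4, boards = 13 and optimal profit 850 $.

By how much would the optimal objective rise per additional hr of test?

8

Both test and solder are binding at x*.
From A_Bᵀ y = c: 6·y_test + 5·y_solder = 63; 5·y_test + 2·y_solder = 46.
This yields shadow prices y_test = 8, y_solder = 3.
Shadow price of test = 8.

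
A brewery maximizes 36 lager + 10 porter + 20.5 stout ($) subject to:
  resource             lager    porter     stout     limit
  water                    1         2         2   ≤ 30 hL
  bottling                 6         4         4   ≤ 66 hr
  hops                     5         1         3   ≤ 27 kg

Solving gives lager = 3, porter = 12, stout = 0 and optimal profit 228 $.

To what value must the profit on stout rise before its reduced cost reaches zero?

22

Check each constraint at x*: water 27/30 (slack 3); bottling 66/66 (tight); hops 27/27 (tight).
By complementary slackness, y = 0 for the non-binding constraint.
Dual feasibility on the basic columns requires 6·y_bottling + 5·y_hops = 36, 4·y_bottling + 1·y_hops = 10.
Solving: y_bottling = 1, y_hops = 6.
stout enters the basis when its profit ≥ yᵀa₃ = 1·4 + 6·3 = 22.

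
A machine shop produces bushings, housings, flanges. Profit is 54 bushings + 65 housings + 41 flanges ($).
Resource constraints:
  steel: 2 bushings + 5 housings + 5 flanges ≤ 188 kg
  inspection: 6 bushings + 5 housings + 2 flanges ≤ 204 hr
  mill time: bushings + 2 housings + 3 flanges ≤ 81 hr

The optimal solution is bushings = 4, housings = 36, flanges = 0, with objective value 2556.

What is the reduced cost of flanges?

At the optimum: steel uses 188 of 188 (binding); inspection uses 204 of 204 (binding); mill time uses 76 of 81 (slack = 5).
Since mill time is not tight, its dual is 0.
Dual feasibility on the basic columns requires 2·y_steel + 6·y_inspection = 54, 5·y_steel + 5·y_inspection = 65.
This yields shadow prices y_steel = 6, y_inspection = 7.
Reduced cost of flanges: c₃ − yᵀa₃ = 41 − (6·5 + 7·2) = 41 − 44 = -3.

-3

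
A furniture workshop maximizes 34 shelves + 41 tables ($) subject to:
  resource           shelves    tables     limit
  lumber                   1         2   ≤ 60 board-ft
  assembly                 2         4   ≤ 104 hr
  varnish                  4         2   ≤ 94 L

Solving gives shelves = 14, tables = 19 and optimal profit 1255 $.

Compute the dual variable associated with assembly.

8

Binding: assembly and varnish. Non-binding: lumber (8 unused).
Since lumber is not tight, its dual is 0.
The binding rows give the dual system: 2·y_assembly + 4·y_varnish = 34 and 4·y_assembly + 2·y_varnish = 41.
This yields shadow prices y_assembly = 8, y_varnish = 4.5.
Shadow price of assembly = 8.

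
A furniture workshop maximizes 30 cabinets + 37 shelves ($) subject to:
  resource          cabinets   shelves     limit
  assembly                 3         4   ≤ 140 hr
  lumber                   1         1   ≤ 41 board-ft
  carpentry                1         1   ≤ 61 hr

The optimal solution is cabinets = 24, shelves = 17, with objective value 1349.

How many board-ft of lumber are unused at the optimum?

0

lumber used = 1·24 + 1·17 = 41; slack = 41 − 41 = 0.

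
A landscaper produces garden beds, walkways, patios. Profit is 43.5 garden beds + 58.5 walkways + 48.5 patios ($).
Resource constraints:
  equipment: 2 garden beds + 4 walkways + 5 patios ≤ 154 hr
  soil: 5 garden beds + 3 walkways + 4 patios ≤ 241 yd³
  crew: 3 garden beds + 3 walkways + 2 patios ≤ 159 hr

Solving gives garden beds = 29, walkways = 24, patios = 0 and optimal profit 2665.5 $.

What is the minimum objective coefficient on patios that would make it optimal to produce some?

At the optimum: equipment uses 154 of 154 (binding); soil uses 217 of 241 (slack = 24); crew uses 159 of 159 (binding).
By complementary slackness, y = 0 for the non-binding constraint.
From A_Bᵀ y = c: 2·y_equipment + 3·y_crew = 43.5; 4·y_equipment + 3·y_crew = 58.5.
Solving: y_equipment = 7.5, y_crew = 9.5.
patios enters the basis when its profit ≥ yᵀa₃ = 7.5·5 + 9.5·2 = 56.5.

56.5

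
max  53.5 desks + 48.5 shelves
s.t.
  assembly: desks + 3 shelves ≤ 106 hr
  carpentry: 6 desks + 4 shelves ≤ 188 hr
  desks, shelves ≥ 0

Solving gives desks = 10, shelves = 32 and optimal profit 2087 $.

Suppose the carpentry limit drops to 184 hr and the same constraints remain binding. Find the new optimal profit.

2055

Check each constraint at x*: assembly 106/106 (tight); carpentry 188/188 (tight).
Dual feasibility on the basic columns requires 1·y_assembly + 6·y_carpentry = 53.5, 3·y_assembly + 4·y_carpentry = 48.5.
This yields shadow prices y_assembly = 5.5, y_carpentry = 8.
Δz = y_carpentry·Δb = 8 × (-4) = -32, so new z* = 2087 − 32 = 2055.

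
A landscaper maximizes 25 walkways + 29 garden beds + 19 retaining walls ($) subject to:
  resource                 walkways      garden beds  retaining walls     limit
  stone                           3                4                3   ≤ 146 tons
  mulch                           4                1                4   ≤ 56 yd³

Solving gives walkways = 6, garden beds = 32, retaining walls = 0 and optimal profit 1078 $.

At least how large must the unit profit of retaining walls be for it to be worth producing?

Check each constraint at x*: stone 146/146 (tight); mulch 56/56 (tight).
The binding rows give the dual system: 3·y_stone + 4·y_mulch = 25 and 4·y_stone + 1·y_mulch = 29.
→ y_stone = 7 and y_mulch = 1.
retaining walls enters the basis when its profit ≥ yᵀa₃ = 7·3 + 1·4 = 25.

25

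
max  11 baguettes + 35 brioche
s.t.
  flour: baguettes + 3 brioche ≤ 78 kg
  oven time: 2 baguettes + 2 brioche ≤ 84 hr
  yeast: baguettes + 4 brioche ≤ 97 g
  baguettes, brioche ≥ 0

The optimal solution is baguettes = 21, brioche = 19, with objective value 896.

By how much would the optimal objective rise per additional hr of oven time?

0

Binding: flour and yeast. Non-binding: oven time (4 unused).
Since oven time is not tight, its dual is 0.
From A_Bᵀ y = c: 1·y_flour + 1·y_yeast = 11; 3·y_flour + 4·y_yeast = 35.
Solving: y_flour = 9, y_yeast = 2.
Shadow price of oven time = 0.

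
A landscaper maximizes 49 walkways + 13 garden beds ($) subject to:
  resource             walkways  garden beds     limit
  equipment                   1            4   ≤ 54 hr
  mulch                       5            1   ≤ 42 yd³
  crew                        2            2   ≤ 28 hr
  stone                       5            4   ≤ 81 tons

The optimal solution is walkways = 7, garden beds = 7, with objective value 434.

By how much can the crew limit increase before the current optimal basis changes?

8

Binding constraints: mulch, crew. The basis is B = [[5,1],[2,2]] with det 8.
Per unit increase in crew, x* moves by d = (-0.125, 0.625).
The basis stays optimal until equipment becomes binding; allowable increase = 8 hr.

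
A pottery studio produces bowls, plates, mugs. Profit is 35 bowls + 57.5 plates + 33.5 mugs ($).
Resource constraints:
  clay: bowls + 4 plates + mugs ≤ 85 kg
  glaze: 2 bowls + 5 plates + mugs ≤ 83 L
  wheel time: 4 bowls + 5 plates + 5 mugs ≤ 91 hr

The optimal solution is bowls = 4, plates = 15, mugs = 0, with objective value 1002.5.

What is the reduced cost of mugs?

-2

Check each constraint at x*: clay 64/85 (slack 21); glaze 83/83 (tight); wheel time 91/91 (tight).
By complementary slackness, y = 0 for the non-binding constraint.
The binding rows give the dual system: 2·y_glaze + 4·y_wheel time = 35 and 5·y_glaze + 5·y_wheel time = 57.5.
This yields shadow prices y_glaze = 5.5, y_wheel time = 6.
Reduced cost of mugs: c₃ − yᵀa₃ = 33.5 − (5.5·1 + 6·5) = 33.5 − 35.5 = -2.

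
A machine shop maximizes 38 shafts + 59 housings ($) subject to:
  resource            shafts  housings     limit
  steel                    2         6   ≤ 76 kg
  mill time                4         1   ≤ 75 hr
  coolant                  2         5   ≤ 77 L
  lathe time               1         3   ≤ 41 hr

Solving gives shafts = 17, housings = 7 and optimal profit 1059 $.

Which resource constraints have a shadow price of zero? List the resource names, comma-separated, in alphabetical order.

steel: 76/76 (binding)
mill time: 75/75 (binding)
coolant: 69/77 (slack 8)
lathe time: 38/41 (slack 3)
By complementary slackness, a constraint with positive slack has shadow price 0 → coolant, lathe time.

coolant, lathe time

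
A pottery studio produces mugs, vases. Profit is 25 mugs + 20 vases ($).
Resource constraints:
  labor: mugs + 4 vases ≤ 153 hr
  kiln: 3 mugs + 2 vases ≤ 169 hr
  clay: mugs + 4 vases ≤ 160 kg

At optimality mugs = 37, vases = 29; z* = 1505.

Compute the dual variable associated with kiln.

8

Binding: labor and kiln. Non-binding: clay (7 unused).
By complementary slackness, y = 0 for the non-binding constraint.
From A_Bᵀ y = c: 1·y_labor + 3·y_kiln = 25; 4·y_labor + 2·y_kiln = 20.
→ y_labor = 1 and y_kiln = 8.
Shadow price of kiln = 8.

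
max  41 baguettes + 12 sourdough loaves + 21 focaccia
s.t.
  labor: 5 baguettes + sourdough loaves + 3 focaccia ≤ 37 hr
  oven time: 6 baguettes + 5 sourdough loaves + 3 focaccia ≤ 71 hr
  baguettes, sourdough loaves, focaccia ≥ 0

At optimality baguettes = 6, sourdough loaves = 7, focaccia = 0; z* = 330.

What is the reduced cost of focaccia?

At the optimum: labor uses 37 of 37 (binding); oven time uses 71 of 71 (binding).
The binding rows give the dual system: 5·y_labor + 6·y_oven time = 41 and 1·y_labor + 5·y_oven time = 12.
→ y_labor = 7 and y_oven time = 1.
Reduced cost of focaccia: c₃ − yᵀa₃ = 21 − (7·3 + 1·3) = 21 − 24 = -3.

-3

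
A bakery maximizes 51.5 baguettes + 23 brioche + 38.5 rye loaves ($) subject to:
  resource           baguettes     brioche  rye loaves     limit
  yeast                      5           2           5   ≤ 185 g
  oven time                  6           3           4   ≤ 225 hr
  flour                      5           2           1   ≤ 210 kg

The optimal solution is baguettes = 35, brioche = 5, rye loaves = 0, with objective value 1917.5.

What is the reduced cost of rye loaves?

Binding: yeast and oven time. Non-binding: flour (25 unused).
Since flour is not tight, its dual is 0.
Dual feasibility on the basic columns requires 5·y_yeast + 6·y_oven time = 51.5, 2·y_yeast + 3·y_oven time = 23.
This yields shadow prices y_yeast = 5.5, y_oven time = 4.
Reduced cost of rye loaves: c₃ − yᵀa₃ = 38.5 − (5.5·5 + 4·4) = 38.5 − 43.5 = -5.

-5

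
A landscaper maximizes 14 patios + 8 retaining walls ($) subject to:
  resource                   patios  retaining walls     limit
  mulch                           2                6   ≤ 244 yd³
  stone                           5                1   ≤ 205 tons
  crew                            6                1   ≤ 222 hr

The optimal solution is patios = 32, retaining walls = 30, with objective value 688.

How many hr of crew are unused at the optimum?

crew used = 6·32 + 1·30 = 222; slack = 222 − 222 = 0.

0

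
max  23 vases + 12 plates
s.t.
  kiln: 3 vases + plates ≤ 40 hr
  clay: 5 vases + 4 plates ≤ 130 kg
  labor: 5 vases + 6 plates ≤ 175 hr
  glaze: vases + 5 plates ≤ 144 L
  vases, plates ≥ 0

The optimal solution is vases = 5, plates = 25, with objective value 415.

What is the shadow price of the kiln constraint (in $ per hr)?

At the optimum: kiln uses 40 of 40 (binding); clay uses 125 of 130 (slack = 5); labor uses 175 of 175 (binding); glaze uses 130 of 144 (slack = 14).
Slack constraints have shadow price 0 (complementary slackness).
The binding rows give the dual system: 3·y_kiln + 5·y_labor = 23 and 1·y_kiln + 6·y_labor = 12.
→ y_kiln = 6 and y_labor = 1.
Shadow price of kiln = 6.

6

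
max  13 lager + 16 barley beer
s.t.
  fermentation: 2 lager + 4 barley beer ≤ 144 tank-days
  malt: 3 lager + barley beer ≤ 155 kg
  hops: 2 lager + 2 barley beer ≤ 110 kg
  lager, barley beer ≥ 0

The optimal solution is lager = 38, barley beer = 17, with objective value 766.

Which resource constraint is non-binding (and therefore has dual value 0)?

fermentation: 144/144 (binding)
malt: 131/155 (slack 24)
hops: 110/110 (binding)
By complementary slackness, a constraint with positive slack has shadow price 0 → malt.

malt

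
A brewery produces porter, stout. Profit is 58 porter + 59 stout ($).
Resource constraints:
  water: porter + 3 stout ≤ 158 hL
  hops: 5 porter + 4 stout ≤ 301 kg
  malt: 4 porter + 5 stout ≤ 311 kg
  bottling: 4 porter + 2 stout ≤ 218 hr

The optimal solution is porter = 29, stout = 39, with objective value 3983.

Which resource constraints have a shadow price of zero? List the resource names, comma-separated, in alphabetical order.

water: 146/158 (slack 12)
hops: 301/301 (binding)
malt: 311/311 (binding)
bottling: 194/218 (slack 24)
By complementary slackness, a constraint with positive slack has shadow price 0 → bottling, water.

bottling, water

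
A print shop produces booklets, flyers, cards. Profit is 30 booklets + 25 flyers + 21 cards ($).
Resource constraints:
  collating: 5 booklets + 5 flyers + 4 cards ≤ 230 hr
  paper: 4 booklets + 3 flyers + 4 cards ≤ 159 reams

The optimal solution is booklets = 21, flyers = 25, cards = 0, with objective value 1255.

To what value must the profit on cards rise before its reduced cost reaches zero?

Both collating and paper are binding at x*.
Dual feasibility on the basic columns requires 5·y_collating + 4·y_paper = 30, 5·y_collating + 3·y_paper = 25.
Solving: y_collating = 2, y_paper = 5.
cards enters the basis when its profit ≥ yᵀa₃ = 2·4 + 5·4 = 28.

28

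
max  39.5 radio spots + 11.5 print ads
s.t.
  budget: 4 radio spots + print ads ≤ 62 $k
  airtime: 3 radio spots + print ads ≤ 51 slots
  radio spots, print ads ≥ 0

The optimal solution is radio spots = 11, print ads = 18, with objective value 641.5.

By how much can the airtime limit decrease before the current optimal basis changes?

Binding constraints: budget, airtime. The basis is B = [[4,1],[3,1]] with det 1.
Per unit decrease in airtime, x* moves by d = (1, -4).
The basis stays optimal until print ads reaches 0; allowable decrease = 4.5 slots.

4.5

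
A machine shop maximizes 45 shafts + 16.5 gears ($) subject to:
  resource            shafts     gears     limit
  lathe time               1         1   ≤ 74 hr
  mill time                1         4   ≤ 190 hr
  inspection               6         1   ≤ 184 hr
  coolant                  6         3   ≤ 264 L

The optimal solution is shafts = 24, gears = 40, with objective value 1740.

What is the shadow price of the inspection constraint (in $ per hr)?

3

Check each constraint at x*: lathe time 64/74 (slack 10); mill time 184/190 (slack 6); inspection 184/184 (tight); coolant 264/264 (tight).
Since lathe time, mill time are not tight, their duals are 0.
Dual feasibility on the basic columns requires 6·y_inspection + 6·y_coolant = 45, 1·y_inspection + 3·y_coolant = 16.5.
This yields shadow prices y_inspection = 3, y_coolant = 4.5.
Shadow price of inspection = 3.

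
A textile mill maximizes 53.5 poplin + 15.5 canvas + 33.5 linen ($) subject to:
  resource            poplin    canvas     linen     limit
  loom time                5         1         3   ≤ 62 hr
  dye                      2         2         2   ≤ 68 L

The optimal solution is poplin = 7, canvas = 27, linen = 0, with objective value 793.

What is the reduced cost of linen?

Both loom time and dye are binding at x*.
From A_Bᵀ y = c: 5·y_loom time + 2·y_dye = 53.5; 1·y_loom time + 2·y_dye = 15.5.
Solving: y_loom time = 9.5, y_dye = 3.
Reduced cost of linen: c₃ − yᵀa₃ = 33.5 − (9.5·3 + 3·2) = 33.5 − 34.5 = -1.

-1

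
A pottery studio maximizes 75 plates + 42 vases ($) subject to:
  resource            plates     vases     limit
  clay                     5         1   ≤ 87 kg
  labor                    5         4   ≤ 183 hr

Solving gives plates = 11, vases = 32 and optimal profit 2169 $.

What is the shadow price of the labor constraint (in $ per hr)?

9

At the optimum: clay uses 87 of 87 (binding); labor uses 183 of 183 (binding).
Dual feasibility on the basic columns requires 5·y_clay + 5·y_labor = 75, 1·y_clay + 4·y_labor = 42.
→ y_clay = 6 and y_labor = 9.
Shadow price of labor = 9.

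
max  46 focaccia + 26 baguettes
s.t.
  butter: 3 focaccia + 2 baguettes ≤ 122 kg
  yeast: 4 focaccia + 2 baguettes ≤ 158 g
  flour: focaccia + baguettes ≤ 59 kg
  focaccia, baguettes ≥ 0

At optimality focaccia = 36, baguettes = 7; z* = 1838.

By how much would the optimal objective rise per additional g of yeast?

7

Binding: butter and yeast. Non-binding: flour (16 unused).
Since flour is not tight, its dual is 0.
The binding rows give the dual system: 3·y_butter + 4·y_yeast = 46 and 2·y_butter + 2·y_yeast = 26.
This yields shadow prices y_butter = 6, y_yeast = 7.
Shadow price of yeast = 7.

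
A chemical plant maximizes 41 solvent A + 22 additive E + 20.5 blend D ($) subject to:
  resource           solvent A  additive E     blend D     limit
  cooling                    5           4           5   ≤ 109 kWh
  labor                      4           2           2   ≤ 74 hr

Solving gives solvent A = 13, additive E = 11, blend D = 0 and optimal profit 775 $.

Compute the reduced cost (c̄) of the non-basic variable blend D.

At the optimum: cooling uses 109 of 109 (binding); labor uses 74 of 74 (binding).
From A_Bᵀ y = c: 5·y_cooling + 4·y_labor = 41; 4·y_cooling + 2·y_labor = 22.
This yields shadow prices y_cooling = 1, y_labor = 9.
Reduced cost of blend D: c₃ − yᵀa₃ = 20.5 − (1·5 + 9·2) = 20.5 − 23 = -2.5.

-2.5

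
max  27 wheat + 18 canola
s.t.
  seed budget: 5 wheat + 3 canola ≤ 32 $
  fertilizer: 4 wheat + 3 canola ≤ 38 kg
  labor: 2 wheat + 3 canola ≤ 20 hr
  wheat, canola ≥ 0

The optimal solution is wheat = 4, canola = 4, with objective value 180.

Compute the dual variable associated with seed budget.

At the optimum: seed budget uses 32 of 32 (binding); fertilizer uses 28 of 38 (slack = 10); labor uses 20 of 20 (binding).
By complementary slackness, y = 0 for the non-binding constraint.
Dual feasibility on the basic columns requires 5·y_seed budget + 2·y_labor = 27, 3·y_seed budget + 3·y_labor = 18.
Solving: y_seed budget = 5, y_labor = 1.
Shadow price of seed budget = 5.

5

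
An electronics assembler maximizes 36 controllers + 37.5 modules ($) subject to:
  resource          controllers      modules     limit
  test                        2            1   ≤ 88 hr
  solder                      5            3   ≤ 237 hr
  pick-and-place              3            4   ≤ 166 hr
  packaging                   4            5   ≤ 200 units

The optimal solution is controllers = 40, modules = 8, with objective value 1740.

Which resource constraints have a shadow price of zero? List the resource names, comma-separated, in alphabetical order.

pick-and-place, solder

test: 88/88 (binding)
solder: 224/237 (slack 13)
pick-and-place: 152/166 (slack 14)
packaging: 200/200 (binding)
By complementary slackness, a constraint with positive slack has shadow price 0 → pick-and-place, solder.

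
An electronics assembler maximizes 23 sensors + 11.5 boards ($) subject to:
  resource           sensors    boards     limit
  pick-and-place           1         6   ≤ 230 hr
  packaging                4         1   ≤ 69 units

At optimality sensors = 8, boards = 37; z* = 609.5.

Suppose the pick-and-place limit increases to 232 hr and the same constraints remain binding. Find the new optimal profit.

Both pick-and-place and packaging are binding at x*.
The binding rows give the dual system: 1·y_pick-and-place + 4·y_packaging = 23 and 6·y_pick-and-place + 1·y_packaging = 11.5.
→ y_pick-and-place = 1 and y_packaging = 5.5.
Δz = y_pick-and-place·Δb = 1 × (2) = 2, so new z* = 609.5 + 2 = 611.5.

611.5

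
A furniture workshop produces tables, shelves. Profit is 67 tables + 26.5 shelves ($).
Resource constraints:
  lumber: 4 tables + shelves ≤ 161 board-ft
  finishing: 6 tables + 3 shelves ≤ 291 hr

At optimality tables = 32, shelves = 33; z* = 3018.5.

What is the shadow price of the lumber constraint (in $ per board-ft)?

Check each constraint at x*: lumber 161/161 (tight); finishing 291/291 (tight).
From A_Bᵀ y = c: 4·y_lumber + 6·y_finishing = 67; 1·y_lumber + 3·y_finishing = 26.5.
→ y_lumber = 7 and y_finishing = 6.5.
Shadow price of lumber = 7.

7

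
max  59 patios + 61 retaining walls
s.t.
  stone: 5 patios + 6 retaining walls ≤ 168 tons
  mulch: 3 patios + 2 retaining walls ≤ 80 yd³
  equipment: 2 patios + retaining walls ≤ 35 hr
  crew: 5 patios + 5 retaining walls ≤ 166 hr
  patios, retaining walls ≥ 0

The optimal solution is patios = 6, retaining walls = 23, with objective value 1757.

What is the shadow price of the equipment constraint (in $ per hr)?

At the optimum: stone uses 168 of 168 (binding); mulch uses 64 of 80 (slack = 16); equipment uses 35 of 35 (binding); crew uses 145 of 166 (slack = 21).
Since mulch, crew are not tight, their duals are 0.
Dual feasibility on the basic columns requires 5·y_stone + 2·y_equipment = 59, 6·y_stone + 1·y_equipment = 61.
→ y_stone = 9 and y_equipment = 7.
Shadow price of equipment = 7.

7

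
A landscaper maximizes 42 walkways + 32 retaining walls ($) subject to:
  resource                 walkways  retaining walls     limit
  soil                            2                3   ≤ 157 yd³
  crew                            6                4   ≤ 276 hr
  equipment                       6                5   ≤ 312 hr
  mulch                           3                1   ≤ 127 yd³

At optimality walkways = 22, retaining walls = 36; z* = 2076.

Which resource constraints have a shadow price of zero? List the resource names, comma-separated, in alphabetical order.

soil: 152/157 (slack 5)
crew: 276/276 (binding)
equipment: 312/312 (binding)
mulch: 102/127 (slack 25)
By complementary slackness, a constraint with positive slack has shadow price 0 → mulch, soil.

mulch, soil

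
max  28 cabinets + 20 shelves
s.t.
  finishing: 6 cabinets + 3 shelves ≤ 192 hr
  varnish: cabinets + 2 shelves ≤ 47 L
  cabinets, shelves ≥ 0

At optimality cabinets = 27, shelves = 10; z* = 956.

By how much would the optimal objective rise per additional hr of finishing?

Both finishing and varnish are binding at x*.
Dual feasibility on the basic columns requires 6·y_finishing + 1·y_varnish = 28, 3·y_finishing + 2·y_varnish = 20.
Solving: y_finishing = 4, y_varnish = 4.
Shadow price of finishing = 4.

4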